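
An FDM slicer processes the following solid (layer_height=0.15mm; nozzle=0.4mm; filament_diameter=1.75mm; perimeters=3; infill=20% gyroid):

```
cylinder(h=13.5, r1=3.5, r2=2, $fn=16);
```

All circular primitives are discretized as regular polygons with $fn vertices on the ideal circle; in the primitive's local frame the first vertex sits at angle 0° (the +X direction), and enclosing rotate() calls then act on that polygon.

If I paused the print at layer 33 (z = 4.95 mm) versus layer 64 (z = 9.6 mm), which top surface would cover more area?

layer 33 (z = 4.95 mm)

Layer 33 (z = 4.95): the cone: at t=0.367 of its height the radius interpolates to r₁+(r₂−r₁)t = 2.950, giving a regular 16-gon of that circumradius (area = (16/2)·2.950²·sin(360°/16) = 26.64 mm²). So its area = 26.64 mm². Layer 64 (z = 9.6): the cone (r1=3.5→r2=2) has section circumradius 2.433 here — a regular 16-gon (area = (16/2)·2.433²·sin(360°/16) = 18.13 mm²). So its area = 18.13 mm². Layer 33 is larger (26.64 vs 18.13 mm²).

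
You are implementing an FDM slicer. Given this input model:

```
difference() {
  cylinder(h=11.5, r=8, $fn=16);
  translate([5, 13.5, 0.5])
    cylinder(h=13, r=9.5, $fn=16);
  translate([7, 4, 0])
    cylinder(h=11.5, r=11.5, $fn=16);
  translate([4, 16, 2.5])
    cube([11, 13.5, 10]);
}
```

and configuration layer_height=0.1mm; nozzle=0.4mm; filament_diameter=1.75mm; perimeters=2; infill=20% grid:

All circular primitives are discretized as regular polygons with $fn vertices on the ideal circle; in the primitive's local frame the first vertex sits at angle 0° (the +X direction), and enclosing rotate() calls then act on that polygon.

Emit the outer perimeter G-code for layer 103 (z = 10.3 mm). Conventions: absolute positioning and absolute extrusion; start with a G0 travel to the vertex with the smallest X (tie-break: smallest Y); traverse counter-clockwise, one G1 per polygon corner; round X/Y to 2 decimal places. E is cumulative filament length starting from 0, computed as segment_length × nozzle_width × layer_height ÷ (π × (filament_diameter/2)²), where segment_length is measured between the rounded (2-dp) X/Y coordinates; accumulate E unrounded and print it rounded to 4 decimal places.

G0 X-8.00 Y0.00 Z10.30
G1 X-7.39 Y-3.06 E0.0519
G1 X-5.66 Y-5.66 E0.1038
G1 X-3.06 Y-7.39 E0.1558
G1 X0.00 Y-8.00 E0.2076
G1 X3.06 Y-7.39 E0.2595
G1 X3.84 Y-6.87 E0.2751
G1 X2.60 Y-6.62 E0.2962
G1 X-1.13 Y-4.13 E0.3707
G1 X-3.62 Y-0.40 E0.4453
G1 X-4.50 Y4.00 E0.5199
G1 X-3.94 Y6.80 E0.5674
G1 X-5.66 Y5.66 E0.6018
G1 X-7.39 Y3.06 E0.6537
G1 X-8.00 Y0.00 E0.7056

At z = 10.3 mm: the r=8 cylinder gives a regular 16-gon of circumradius 8 (constant along its height); the r=9.5 cylinder at (5, 13.5) gives a regular 16-gon of circumradius 9.5 (constant along its height); the r=11.5 cylinder at (7, 4) gives a regular 16-gon of circumradius 11.5 (constant along its height); the cube at (4, 16) (footprint 11×13.5) is included at this height; Subtracting the remaining from the first: starting from the r=8 cylinder, the r=9.5 cylinder at (5, 13.5) partially overlaps it — only the 18.59 mm² overlap (of its 276.30 mm²) is removed, clipping the outline; the r=11.5 cylinder at (7, 4) partially overlaps it — only the 115.60 mm² overlap (of its 404.88 mm²) is removed, clipping the outline; the 11×13.5 cube at (4, 16) misses the remaining region (no effect) — 1 connected region. The outline is a single polygon with 14 vertices. Extrusion per mm of travel: 0.4 × 0.1 / (π × 0.875²) = 0.016630. Accumulating E over each segment gives final E = 0.7056.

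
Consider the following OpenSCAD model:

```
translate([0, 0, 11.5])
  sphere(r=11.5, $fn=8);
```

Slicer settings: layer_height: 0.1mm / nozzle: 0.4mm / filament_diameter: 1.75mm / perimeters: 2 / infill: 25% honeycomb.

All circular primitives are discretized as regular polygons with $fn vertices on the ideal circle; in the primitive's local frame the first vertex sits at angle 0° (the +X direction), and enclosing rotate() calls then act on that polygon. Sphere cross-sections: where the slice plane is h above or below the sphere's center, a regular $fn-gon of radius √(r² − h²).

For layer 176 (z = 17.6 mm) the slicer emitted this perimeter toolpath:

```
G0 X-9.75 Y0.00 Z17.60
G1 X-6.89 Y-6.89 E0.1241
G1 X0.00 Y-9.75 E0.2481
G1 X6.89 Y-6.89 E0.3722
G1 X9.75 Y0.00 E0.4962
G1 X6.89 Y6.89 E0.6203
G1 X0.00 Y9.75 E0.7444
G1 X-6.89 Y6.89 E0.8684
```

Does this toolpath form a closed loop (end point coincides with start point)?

Start point (G0): (-9.75, 0.00). End point (last G1): the path does not return to the start — open.

no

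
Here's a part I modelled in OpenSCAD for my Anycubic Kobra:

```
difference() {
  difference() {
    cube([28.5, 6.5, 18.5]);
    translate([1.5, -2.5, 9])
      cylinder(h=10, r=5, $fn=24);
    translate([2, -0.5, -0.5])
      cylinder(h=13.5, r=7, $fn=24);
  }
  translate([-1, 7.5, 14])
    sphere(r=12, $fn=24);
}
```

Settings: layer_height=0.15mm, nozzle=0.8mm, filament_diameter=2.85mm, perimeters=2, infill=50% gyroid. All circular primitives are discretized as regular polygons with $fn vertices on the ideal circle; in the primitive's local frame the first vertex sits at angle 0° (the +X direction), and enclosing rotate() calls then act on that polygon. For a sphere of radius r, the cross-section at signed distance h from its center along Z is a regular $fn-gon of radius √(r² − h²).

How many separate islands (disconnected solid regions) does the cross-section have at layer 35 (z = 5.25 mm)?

At z = 5.25 mm: the cube is present — its section is the full 28.5×6.5 rectangle; the cylinder at (1.5, -2.5) does not reach this height (z outside [9, 19]); the r=7 cylinder at (2, -0.5) gives a regular 24-gon of circumradius 7 (constant along its height); Subtracting the remaining from the first: starting from the 28.5×6.5 cube, the r=7 cylinder at (2, -0.5) partially overlaps it — only the 47.29 mm² overlap (of its 152.19 mm²) is removed, clipping the outline — 2 connected regions; the sphere at (-1, 7.5): section is a regular 24-gon, circumradius = √(r²−h²) = √(12²−8.75²) = 8.212; Taking the first minus the rest: starting from that combined region, the r=12 sphere at (-1, 7.5) partially overlaps it — only the 3.56 mm² overlap (of its 209.45 mm²) is removed, clipping the outline — 1 connected region. Overall, the cross-section is a single solid region. Island count = 1.

1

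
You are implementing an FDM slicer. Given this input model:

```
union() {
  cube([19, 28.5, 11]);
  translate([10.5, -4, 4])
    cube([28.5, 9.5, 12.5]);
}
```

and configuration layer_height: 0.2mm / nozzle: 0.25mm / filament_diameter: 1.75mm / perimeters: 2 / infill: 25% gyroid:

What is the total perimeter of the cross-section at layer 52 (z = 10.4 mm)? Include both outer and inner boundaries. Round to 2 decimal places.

143.00 mm

At z = 10.4 mm: the 19×28.5 cube contributes its full rectangle (perimeter 95.00 mm); the cube at (10.5, -4) (footprint 28.5×9.5) is included at this height (perimeter 76.00 mm); Taking the union: the regions partially overlap (shared area 46.75 mm²), so the edge portions inside another operand are dropped and the merged outline is re-measured after clipping — boundary = 143.00 mm. Overall, the cross-section is a single solid region. Total boundary length (outer) = 143.00 mm.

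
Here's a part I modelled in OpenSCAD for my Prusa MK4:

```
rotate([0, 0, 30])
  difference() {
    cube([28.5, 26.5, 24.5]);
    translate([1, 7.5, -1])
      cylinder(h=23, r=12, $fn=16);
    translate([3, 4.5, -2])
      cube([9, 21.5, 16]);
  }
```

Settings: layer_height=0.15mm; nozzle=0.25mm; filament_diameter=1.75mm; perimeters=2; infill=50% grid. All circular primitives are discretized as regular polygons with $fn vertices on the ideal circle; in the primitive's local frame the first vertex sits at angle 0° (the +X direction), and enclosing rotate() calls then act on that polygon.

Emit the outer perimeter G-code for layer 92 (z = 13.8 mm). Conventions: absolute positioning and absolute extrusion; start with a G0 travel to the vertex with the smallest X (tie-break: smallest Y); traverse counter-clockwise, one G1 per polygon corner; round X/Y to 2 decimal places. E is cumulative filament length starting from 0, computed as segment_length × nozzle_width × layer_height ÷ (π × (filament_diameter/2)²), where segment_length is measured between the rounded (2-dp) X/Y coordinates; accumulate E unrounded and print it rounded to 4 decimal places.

At z = 13.8 mm: the cube (footprint 28.5×26.5) is included at this height; the r=12 cylinder at (1, 7.5) gives a regular 16-gon of circumradius 12 (constant along its height); the 9×21.5 cube at (3, 4.5) contributes its full rectangle; Subtracting the remaining from the first: starting from the 28.5×26.5 cube, the r=12 cylinder at (1, 7.5) partially overlaps it — only the 212.04 mm² overlap (of its 440.85 mm²) is removed, clipping the outline; the 9×21.5 cube at (3, 4.5) partially overlaps it — only the 82.39 mm² overlap (of its 193.50 mm²) is removed, clipping the outline — 1 connected region; (rotated 30° about Z; rotation is an isometry so areas/perimeters/island counts are preserved). The outline is a single polygon with 13 vertices. Extrusion per mm of travel: 0.25 × 0.15 / (π × 0.875²) = 0.015591. Accumulating E over each segment gives final E = 1.9694.

G0 X-13.25 Y22.95 Z13.80
G1 X-9.65 Y16.72 E0.1122
G1 X-8.88 Y17.39 E0.1281
G1 X-6.95 Y18.04 E0.1598
G1 X-10.40 Y24.02 E0.2675
G1 X-2.61 Y28.52 E0.4077
G1 X4.28 Y16.58 E0.6227
G1 X4.42 Y16.52 E0.6250
G1 X7.51 Y13.00 E0.6981
G1 X9.01 Y8.56 E0.7711
G1 X8.78 Y5.07 E0.8257
G1 X24.68 Y14.25 E1.1119
G1 X11.43 Y37.20 E1.5251
G1 X-13.25 Y22.95 E1.9694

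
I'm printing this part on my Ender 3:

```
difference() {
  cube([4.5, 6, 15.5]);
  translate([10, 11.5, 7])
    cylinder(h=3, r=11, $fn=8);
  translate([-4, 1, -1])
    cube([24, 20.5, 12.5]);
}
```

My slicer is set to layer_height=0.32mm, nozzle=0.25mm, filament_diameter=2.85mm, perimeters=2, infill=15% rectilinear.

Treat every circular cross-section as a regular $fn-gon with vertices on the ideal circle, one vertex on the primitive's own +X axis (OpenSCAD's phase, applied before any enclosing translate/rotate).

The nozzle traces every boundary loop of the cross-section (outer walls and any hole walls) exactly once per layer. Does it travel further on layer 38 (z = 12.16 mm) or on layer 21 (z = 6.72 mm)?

layer 38 (z = 12.16 mm)

Layer 38 (z = 12.16): the 4.5×6 cube contributes its full rectangle (perimeter 21.00 mm); the cylinder at (10, 11.5) is absent (z outside [7, 10]); the cube at (-4, 1) is absent (z outside [-1, 11.5]); Subtracting the remaining from the first: none of the subtracted shapes is present at this height, so the 4.5×6 cube is unchanged — boundary = 21.00 mm. So its perimeter = 21.00 mm. Layer 21 (z = 6.72): the 4.5×6 cube contributes its full rectangle (perimeter 21.00 mm); the cylinder at (10, 11.5) is not intersected at this z (z outside [7, 10]); the cube at (-4, 1) is present — its section is the full 24×20.5 rectangle (perimeter 89.00 mm); After the difference (first − rest): starting from the 4.5×6 cube, the 24×20.5 cube at (-4, 1) partially overlaps it — only the 22.50 mm² overlap (of its 492.00 mm²) is removed, clipping the outline — boundary = 11.00 mm. So its perimeter = 11.00 mm. Layer 38 is larger (21.00 vs 11.00 mm).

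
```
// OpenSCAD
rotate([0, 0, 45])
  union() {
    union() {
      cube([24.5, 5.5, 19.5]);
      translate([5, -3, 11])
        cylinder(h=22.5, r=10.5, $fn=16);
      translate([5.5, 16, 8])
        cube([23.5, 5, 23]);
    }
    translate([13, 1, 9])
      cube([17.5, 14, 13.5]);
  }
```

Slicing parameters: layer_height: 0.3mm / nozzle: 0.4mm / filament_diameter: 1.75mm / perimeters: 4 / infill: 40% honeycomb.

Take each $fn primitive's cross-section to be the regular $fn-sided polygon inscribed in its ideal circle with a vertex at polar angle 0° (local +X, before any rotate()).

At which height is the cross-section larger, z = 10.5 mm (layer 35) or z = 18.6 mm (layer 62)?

layer 62 (z = 18.6 mm)

Layer 35 (z = 10.5): the cube is present — its section is the full 24.5×5.5 rectangle (area 134.75 mm²); the cylinder at (5, -3) is absent (z outside [11, 33.5]); the cube at (5.5, 16) is present — its section is the full 23.5×5 rectangle (area 117.50 mm²); Merging all regions: the 2 present regions are separate (no shared area or edge), so areas and boundary lengths simply add and each stays a separate island — area = 252.25 mm²; the cube at (13, 1) (footprint 17.5×14) is included at this height (area 245.00 mm²); Taking the union: the regions partially overlap — summed areas 497.25 mm² minus the doubly-counted overlap 51.75 mm² gives 445.50 mm² — area = 445.50 mm²; (whole slice rotated 45° about Z — lengths, areas and connectivity unchanged). So its area = 445.50 mm². Layer 62 (z = 18.6): the 24.5×5.5 cube contributes its full rectangle (area 134.75 mm²); the cylinder at (5, -3): section is a regular 16-gon, circumradius r=10.5 (area = (16/2)·10.500²·sin(360°/16) = 337.53 mm²); the 23.5×5 cube at (5.5, 16) contributes its full rectangle (area 117.50 mm²); Combining (union): the regions partially overlap — summed areas 589.78 mm² minus the doubly-counted overlap 73.77 mm² gives 516.01 mm² — area = 516.01 mm²; the cube at (13, 1) is present — its section is the full 17.5×14 rectangle (area 245.00 mm²); Combining (union): the regions partially overlap — summed areas 761.01 mm² minus the doubly-counted overlap 51.75 mm² gives 709.26 mm² — area = 709.26 mm²; (rotated 45° about Z; rotation is an isometry so areas/perimeters/island counts are preserved). So its area = 709.26 mm². Layer 62 is larger (709.26 vs 445.50 mm²).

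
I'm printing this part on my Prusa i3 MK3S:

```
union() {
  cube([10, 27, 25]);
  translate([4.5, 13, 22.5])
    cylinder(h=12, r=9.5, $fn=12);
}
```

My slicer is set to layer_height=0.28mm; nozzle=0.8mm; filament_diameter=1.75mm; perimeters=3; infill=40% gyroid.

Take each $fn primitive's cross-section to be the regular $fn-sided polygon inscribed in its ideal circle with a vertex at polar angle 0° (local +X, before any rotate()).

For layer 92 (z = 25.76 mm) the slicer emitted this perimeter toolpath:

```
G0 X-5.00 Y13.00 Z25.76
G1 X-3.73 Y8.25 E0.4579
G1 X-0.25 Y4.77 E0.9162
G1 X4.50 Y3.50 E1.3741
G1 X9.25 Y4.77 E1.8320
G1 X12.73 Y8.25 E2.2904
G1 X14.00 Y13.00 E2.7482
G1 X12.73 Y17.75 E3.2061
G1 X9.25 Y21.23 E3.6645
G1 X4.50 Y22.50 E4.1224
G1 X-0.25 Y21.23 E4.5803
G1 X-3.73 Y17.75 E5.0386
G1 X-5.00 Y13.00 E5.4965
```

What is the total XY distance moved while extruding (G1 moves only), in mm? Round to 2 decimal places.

59.02 mm

Sum the Euclidean lengths of each G1 segment: total = 59.02 mm.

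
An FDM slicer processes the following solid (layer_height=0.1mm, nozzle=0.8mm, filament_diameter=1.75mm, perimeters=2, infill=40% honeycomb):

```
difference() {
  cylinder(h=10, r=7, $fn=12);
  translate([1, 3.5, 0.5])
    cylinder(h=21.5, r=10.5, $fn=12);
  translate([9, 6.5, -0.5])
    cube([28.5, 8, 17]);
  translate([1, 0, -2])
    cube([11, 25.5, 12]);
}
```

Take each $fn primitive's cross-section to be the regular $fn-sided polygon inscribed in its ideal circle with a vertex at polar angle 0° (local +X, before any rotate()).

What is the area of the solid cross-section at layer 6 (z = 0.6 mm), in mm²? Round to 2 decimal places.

At z = 0.6 mm: the cylinder: section is a regular 12-gon, circumradius r=7 (area = (12/2)·7.000²·sin(360°/12) = 147.00 mm²); the r=10.5 cylinder at (1, 3.5) contributes a regular 12-gon of circumradius 10.5 (area = (12/2)·10.500²·sin(360°/12) = 330.75 mm²); the 28.5×8 cube at (9, 6.5) contributes its full rectangle (area 228.00 mm²); the cube at (1, 0) (footprint 11×25.5) is included at this height (area 280.50 mm²); Taking the first minus the rest: starting from the r=7 cylinder (147.00 mm²), the r=10.5 cylinder at (1, 3.5) partially overlaps it — only the 145.95 mm² overlap (of its 330.75 mm²) is removed, clipping the outline; the 28.5×8 cube at (9, 6.5) misses the remaining region (no effect); the 11×25.5 cube at (1, 0) misses the remaining region (no effect) — area = 1.05 mm². Overall, the cross-section is a single solid region. Net area = 1.05 mm².

1.05 mm²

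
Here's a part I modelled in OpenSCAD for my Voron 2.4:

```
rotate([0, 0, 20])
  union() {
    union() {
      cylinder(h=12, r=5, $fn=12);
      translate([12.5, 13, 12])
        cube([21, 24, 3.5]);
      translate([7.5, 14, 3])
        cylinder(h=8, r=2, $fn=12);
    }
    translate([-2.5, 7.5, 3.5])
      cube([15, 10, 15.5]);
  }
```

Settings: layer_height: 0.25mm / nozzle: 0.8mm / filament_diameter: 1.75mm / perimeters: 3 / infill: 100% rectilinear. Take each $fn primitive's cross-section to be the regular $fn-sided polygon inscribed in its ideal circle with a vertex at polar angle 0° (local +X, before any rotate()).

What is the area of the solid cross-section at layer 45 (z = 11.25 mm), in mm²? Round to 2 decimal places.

225.00 mm²

At z = 11.25 mm: the r=5 cylinder gives a regular 12-gon of circumradius 5 (constant along its height) (area = (12/2)·5.000²·sin(360°/12) = 75.00 mm²); the cube at (12.5, 13) is absent (z outside [12, 15.5]); the cylinder at (7.5, 14) is not intersected at this z (z outside [3, 11]); Combining (union): only the r=5 cylinder is present, so the union is just that shape — area = 75.00 mm²; the 15×10 cube at (-2.5, 7.5) contributes its full rectangle (area 150.00 mm²); Taking the union: the 2 present regions are separate (no shared area or edge), so areas and boundary lengths simply add and each stays a separate island — area = 225.00 mm²; (whole slice rotated 20° about Z — lengths, areas and connectivity unchanged). Overall, the cross-section has 2 separate islands. Net area = 225.00 mm².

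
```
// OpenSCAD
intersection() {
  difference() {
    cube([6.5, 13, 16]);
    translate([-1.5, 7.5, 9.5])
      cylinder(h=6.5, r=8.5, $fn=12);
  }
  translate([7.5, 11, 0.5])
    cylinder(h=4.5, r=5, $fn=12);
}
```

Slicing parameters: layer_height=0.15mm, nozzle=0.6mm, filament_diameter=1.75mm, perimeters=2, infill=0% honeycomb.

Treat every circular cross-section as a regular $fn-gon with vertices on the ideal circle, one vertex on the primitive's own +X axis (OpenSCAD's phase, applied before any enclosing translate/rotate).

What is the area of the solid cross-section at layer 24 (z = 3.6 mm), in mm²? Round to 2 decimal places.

21.35 mm²

At z = 3.6 mm: the 6.5×13 cube contributes its full rectangle (area 84.50 mm²); the cylinder at (-1.5, 7.5) does not reach this height (z outside [9.5, 16]); Subtracting the remaining from the first: none of the subtracted shapes is present at this height, so the 6.5×13 cube is unchanged — area = 84.50 mm²; the r=5 cylinder at (7.5, 11) gives a regular 12-gon of circumradius 5 (constant along its height) (area = (12/2)·5.000²·sin(360°/12) = 75.00 mm²); After intersecting: the r=5 cylinder at (7.5, 11) partially overlaps that combined region; clipping to the common part keeps 21.35 mm² — area = 21.35 mm². Overall, the cross-section is a single solid region. Net area = 21.35 mm².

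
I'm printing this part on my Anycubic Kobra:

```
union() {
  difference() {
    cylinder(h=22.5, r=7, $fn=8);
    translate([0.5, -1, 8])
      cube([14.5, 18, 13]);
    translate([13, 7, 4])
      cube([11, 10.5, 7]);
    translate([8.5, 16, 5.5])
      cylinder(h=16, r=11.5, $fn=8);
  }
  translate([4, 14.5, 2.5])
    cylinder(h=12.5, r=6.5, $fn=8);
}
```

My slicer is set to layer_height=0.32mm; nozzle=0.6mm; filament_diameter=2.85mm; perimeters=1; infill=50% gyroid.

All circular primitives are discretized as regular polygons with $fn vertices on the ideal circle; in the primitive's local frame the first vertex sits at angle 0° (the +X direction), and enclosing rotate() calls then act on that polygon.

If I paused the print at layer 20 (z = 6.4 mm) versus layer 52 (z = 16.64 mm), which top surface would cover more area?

Layer 20 (z = 6.4): the cylinder: section is a regular 8-gon, circumradius r=7 (area = (8/2)·7.000²·sin(360°/8) = 138.59 mm²); the cube at (0.5, -1) is not intersected at this z (z outside [8, 21]); the cube at (13, 7) is present — its section is the full 11×10.5 rectangle (area 115.50 mm²); the r=11.5 cylinder at (8.5, 16) contributes a regular 8-gon of circumradius 11.5 (area = (8/2)·11.500²·sin(360°/8) = 374.06 mm²); Subtracting the remaining from the first: starting from the r=7 cylinder (138.59 mm²), the 11×10.5 cube at (13, 7) misses the remaining region (no effect); the r=11.5 cylinder at (8.5, 16) misses the remaining region (no effect) — area = 138.59 mm²; the r=6.5 cylinder at (4, 14.5) gives a regular 8-gon of circumradius 6.5 (constant along its height) (area = (8/2)·6.500²·sin(360°/8) = 119.50 mm²); Merging all regions: the 2 present regions are separate (no shared area or edge), so areas and boundary lengths simply add and each stays a separate island — area = 258.09 mm². So its area = 258.09 mm². Layer 52 (z = 16.64): the r=7 cylinder gives a regular 8-gon of circumradius 7 (constant along its height) (area = (8/2)·7.000²·sin(360°/8) = 138.59 mm²); the 14.5×18 cube at (0.5, -1) contributes its full rectangle (area 261.00 mm²); the cube at (13, 7) is not intersected at this z (z outside [4, 11]); the r=11.5 cylinder at (8.5, 16) contributes a regular 8-gon of circumradius 11.5 (area = (8/2)·11.500²·sin(360°/8) = 374.06 mm²); After the difference (first − rest): starting from the r=7 cylinder (138.59 mm²), the 14.5×18 cube at (0.5, -1) partially overlaps it — only the 37.49 mm² overlap (of its 261.00 mm²) is removed, clipping the outline; the r=11.5 cylinder at (8.5, 16) misses the remaining region (no effect) — area = 101.10 mm²; the cylinder at (4, 14.5) does not reach this height (z outside [2.5, 15]); Merging all regions: only the result so far is present, so the union is just that shape — area = 101.10 mm². So its area = 101.10 mm². Layer 20 is larger (258.09 vs 101.10 mm²).

layer 20 (z = 6.4 mm)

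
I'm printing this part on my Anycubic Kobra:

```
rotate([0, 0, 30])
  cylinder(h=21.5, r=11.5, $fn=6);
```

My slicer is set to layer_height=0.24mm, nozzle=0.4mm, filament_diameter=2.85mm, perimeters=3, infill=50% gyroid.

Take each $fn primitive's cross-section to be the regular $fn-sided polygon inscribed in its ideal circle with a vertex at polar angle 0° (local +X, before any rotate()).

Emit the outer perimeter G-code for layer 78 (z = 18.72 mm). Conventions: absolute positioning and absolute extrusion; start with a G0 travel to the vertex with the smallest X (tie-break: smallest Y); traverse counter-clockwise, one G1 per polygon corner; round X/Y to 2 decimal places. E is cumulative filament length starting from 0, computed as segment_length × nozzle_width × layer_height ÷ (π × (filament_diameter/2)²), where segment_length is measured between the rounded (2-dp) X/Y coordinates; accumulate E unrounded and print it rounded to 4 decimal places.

At z = 18.72 mm: the cylinder: section is a regular 6-gon, circumradius r=11.5; (rotated 30° about Z; rotation is an isometry so areas/perimeters/island counts are preserved). The outline is a single polygon with 6 vertices. Extrusion per mm of travel: 0.4 × 0.24 / (π × 1.425²) = 0.015048. Accumulating E over each segment gives final E = 1.0384.

G0 X-9.96 Y-5.75 Z18.72
G1 X0.00 Y-11.50 E0.1731
G1 X9.96 Y-5.75 E0.3461
G1 X9.96 Y5.75 E0.5192
G1 X0.00 Y11.50 E0.6923
G1 X-9.96 Y5.75 E0.8653
G1 X-9.96 Y-5.75 E1.0384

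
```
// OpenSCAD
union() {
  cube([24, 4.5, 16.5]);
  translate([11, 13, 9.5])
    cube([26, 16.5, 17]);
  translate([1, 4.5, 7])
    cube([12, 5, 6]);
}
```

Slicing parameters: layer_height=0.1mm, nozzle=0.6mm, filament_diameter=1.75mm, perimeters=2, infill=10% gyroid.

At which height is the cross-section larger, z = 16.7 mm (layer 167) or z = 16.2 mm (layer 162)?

Layer 167 (z = 16.7): the cube is absent (z outside [0, 16.5]); the cube at (11, 13) is present — its section is the full 26×16.5 rectangle (area 429.00 mm²); the cube at (1, 4.5) does not reach this height (z outside [7, 13]); Taking the union: only the 26×16.5 cube at (11, 13) is present, so the union is just that shape — area = 429.00 mm². So its area = 429.00 mm². Layer 162 (z = 16.2): the cube (footprint 24×4.5) is included at this height (area 108.00 mm²); the cube at (11, 13) is present — its section is the full 26×16.5 rectangle (area 429.00 mm²); the cube at (1, 4.5) does not reach this height (z outside [7, 13]); Merging all regions: the 2 present regions are separate (no shared area or edge), so areas and boundary lengths simply add and each stays a separate island — area = 537.00 mm². So its area = 537.00 mm². Layer 162 is larger (537.00 vs 429.00 mm²).

layer 162 (z = 16.2 mm)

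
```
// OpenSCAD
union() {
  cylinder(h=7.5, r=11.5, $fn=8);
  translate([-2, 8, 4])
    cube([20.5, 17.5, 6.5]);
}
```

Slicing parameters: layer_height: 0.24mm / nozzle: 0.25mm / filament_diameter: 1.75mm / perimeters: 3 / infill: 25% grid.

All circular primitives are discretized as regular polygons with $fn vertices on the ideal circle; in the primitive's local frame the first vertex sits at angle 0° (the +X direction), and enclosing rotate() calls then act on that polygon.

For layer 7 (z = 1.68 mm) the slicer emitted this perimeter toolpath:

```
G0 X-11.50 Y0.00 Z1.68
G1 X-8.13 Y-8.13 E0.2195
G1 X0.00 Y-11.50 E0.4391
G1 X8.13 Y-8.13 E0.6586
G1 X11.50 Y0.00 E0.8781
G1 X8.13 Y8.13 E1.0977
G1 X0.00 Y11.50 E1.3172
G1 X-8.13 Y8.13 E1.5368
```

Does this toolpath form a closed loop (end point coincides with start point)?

no

Start point (G0): (-11.50, 0.00). End point (last G1): the path does not return to the start — open.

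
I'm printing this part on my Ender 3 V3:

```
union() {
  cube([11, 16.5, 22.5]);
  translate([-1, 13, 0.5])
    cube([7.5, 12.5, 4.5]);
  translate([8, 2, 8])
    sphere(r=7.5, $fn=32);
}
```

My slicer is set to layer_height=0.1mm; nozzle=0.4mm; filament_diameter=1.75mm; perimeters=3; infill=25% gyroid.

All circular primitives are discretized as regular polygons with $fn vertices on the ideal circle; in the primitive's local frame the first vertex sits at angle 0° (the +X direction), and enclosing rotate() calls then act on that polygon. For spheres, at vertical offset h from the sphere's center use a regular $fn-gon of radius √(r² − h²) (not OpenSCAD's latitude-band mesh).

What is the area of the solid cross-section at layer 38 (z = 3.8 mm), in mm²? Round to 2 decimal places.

At z = 3.8 mm: the cube is present — its section is the full 11×16.5 rectangle (area 181.50 mm²); the 7.5×12.5 cube at (-1, 13) contributes its full rectangle (area 93.75 mm²); the r=7.5 sphere at (8, 2) contributes a regular 32-gon of circumradius √(7.5²−4.2²) = 6.214 (area = (32/2)·6.214²·sin(360°/32) = 120.52 mm²); Taking the union: the regions partially overlap — summed areas 395.77 mm² minus the doubly-counted overlap 88.87 mm² gives 306.90 mm² — area = 306.90 mm². Overall, the cross-section is a single solid region. Net area = 306.90 mm².

306.90 mm²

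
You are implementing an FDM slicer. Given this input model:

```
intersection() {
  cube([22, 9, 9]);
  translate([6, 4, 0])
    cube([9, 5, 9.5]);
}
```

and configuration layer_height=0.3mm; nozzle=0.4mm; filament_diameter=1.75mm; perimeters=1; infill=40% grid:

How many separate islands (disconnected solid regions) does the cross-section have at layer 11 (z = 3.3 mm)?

1

At z = 3.3 mm: the cube (footprint 22×9) is included at this height; the cube at (6, 4) is present — its section is the full 9×5 rectangle; Taking the intersection: the 9×5 cube at (6, 4) lies inside the 22×9 cube, so the common part is the 9×5 cube at (6, 4) itself — 1 connected region. Overall, the cross-section is a single solid region. Island count = 1.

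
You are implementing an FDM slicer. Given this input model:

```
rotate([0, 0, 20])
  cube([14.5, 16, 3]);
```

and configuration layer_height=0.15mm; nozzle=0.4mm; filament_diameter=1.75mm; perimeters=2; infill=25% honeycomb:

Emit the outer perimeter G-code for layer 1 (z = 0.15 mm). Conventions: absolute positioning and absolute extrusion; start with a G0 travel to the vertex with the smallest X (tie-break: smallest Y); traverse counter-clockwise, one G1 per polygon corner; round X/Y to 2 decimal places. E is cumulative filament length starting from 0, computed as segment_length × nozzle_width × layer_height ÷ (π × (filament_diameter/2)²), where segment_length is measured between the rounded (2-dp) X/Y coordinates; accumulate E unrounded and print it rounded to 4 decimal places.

At z = 0.15 mm: the cube (footprint 14.5×16) is included at this height; (rotated 20° about Z; rotation is an isometry so areas/perimeters/island counts are preserved). The outline is a single polygon with 4 vertices. Extrusion per mm of travel: 0.4 × 0.15 / (π × 0.875²) = 0.024945. Accumulating E over each segment gives final E = 1.5216.

G0 X-5.47 Y15.04 Z0.15
G1 X0.00 Y0.00 E0.3992
G1 X13.63 Y4.96 E0.7610
G1 X8.15 Y19.99 E1.1601
G1 X-5.47 Y15.04 E1.5216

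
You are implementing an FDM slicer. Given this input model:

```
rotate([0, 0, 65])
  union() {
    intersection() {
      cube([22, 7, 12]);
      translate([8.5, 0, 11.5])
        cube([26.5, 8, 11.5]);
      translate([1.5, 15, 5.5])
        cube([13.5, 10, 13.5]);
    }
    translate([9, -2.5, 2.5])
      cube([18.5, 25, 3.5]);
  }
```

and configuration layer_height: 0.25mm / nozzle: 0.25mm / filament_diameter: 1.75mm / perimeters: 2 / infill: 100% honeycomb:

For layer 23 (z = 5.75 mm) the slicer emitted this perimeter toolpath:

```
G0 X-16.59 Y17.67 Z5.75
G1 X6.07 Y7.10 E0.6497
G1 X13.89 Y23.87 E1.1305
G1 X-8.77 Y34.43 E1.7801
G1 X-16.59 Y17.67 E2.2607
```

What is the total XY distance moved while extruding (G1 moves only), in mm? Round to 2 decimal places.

87.00 mm

Sum the Euclidean lengths of each G1 segment: total = 87.00 mm.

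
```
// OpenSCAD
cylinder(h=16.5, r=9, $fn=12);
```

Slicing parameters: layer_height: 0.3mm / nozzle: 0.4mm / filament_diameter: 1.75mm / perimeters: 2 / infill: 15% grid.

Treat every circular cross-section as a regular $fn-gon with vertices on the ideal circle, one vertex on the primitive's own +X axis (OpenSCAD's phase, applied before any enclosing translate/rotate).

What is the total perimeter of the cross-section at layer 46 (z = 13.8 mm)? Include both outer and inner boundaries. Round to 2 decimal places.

At z = 13.8 mm: the r=9 cylinder contributes a regular 12-gon of circumradius 9 (perimeter = 2·12·9.000·sin(180°/12) = 55.90 mm). Overall, the cross-section is a single solid region. Total boundary length (outer) = 55.90 mm.

55.90 mm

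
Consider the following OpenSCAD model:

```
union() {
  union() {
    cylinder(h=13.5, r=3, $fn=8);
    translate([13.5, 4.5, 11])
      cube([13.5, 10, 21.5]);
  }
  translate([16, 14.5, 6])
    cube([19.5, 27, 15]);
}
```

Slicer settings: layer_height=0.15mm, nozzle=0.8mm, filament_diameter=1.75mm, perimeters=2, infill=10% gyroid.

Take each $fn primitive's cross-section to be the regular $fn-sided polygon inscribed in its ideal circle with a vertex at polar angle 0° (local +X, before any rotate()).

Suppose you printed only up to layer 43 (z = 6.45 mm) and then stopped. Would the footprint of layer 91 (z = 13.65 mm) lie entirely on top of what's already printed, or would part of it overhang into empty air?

Compare the two slices. At z = 6.45: the cylinder: section is a regular 8-gon, circumradius r=3 (area = (8/2)·3.000²·sin(360°/8) = 25.46 mm²); the cube at (13.5, 4.5) is absent (z outside [11, 32.5]); Merging all regions: only the r=3 cylinder is present, so the union is just that shape — area = 25.46 mm²; the 19.5×27 cube at (16, 14.5) contributes its full rectangle (area 526.50 mm²); Combining (union): the 2 present regions are separate (no shared area or edge), so areas and boundary lengths simply add and each stays a separate island — area = 551.96 mm². At z = 13.65: the cylinder is absent (z outside [0, 13.5]); the cube at (13.5, 4.5) (footprint 13.5×10) is included at this height (area 135.00 mm²); Merging all regions: only the 13.5×10 cube at (13.5, 4.5) is present, so the union is just that shape — area = 135.00 mm²; the 19.5×27 cube at (16, 14.5) contributes its full rectangle (area 526.50 mm²); Taking the union: the 2 present regions share edge segments without overlapping in area, so areas simply add but the touching pieces fuse into one outline (the shared edge portions become interior and drop out of the boundary) — area = 661.50 mm². Checking containment: at z = 13.65 the cross-section extends beyond the z = 6.45 cross-section by about 135.00 mm².

part overhangs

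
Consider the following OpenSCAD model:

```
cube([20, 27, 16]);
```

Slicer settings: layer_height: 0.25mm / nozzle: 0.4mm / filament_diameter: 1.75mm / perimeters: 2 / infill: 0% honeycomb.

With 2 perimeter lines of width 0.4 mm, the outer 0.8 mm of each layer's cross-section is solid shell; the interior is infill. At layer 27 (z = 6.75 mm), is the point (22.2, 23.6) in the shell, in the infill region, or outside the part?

At z = 6.75 mm: the cube (footprint 20×27) is included at this height. Overall, the cross-section is a single solid region. The nearest boundary edge runs (20.00, 0.00)→(20.00, 27.00); distance from the point to it = 2.20 mm. The point is not inside any of the regions above, so it lies outside the cross-section (2.20 mm from the nearest boundary).

outside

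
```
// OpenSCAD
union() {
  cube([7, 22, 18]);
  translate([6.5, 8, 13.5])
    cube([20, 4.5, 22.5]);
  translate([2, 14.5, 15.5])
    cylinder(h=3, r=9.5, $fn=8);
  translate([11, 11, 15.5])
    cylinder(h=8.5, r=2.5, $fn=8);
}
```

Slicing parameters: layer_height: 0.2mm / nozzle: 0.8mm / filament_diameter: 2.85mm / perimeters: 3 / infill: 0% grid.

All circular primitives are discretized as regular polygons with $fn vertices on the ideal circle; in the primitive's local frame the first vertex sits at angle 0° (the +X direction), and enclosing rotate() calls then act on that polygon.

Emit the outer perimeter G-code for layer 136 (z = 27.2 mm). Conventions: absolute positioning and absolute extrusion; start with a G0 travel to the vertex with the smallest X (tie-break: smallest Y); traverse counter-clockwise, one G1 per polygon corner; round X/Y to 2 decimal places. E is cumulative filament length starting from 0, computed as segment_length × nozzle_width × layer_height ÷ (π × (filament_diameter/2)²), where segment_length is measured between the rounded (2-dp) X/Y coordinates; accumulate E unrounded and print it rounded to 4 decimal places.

G0 X6.50 Y8.00 Z27.20
G1 X26.50 Y8.00 E0.5016
G1 X26.50 Y12.50 E0.6145
G1 X6.50 Y12.50 E1.1161
G1 X6.50 Y8.00 E1.2290

At z = 27.2 mm: the cube does not reach this height (z outside [0, 18]); the cube at (6.5, 8) is present — its section is the full 20×4.5 rectangle; the cylinder at (2, 14.5) is absent (z outside [15.5, 18.5]); the cylinder at (11, 11) is not intersected at this z (z outside [15.5, 24]); Combining (union): only the 20×4.5 cube at (6.5, 8) is present, so the union is just that shape — 1 connected region. The outline is a single polygon with 4 vertices. Extrusion per mm of travel: 0.8 × 0.2 / (π × 1.425²) = 0.025081. Accumulating E over each segment gives final E = 1.2290.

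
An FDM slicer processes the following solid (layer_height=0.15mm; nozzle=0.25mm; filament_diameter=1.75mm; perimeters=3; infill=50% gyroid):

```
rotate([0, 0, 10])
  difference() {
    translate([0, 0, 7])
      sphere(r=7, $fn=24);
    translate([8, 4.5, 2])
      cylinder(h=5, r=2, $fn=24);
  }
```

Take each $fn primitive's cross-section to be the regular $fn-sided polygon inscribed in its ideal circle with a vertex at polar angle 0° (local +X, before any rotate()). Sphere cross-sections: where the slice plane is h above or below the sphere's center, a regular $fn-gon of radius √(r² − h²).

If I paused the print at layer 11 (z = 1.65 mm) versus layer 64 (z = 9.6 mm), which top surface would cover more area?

Layer 11 (z = 1.65): the r=7 sphere contributes a regular 24-gon of circumradius √(7²−5.35²) = 4.514 (area = (24/2)·4.514²·sin(360°/24) = 63.29 mm²); the cylinder at (8, 4.5) is not intersected at this z (z outside [2, 7]); Subtracting the remaining from the first: none of the subtracted shapes is present at this height, so the r=7 sphere is unchanged — area = 63.29 mm²; (whole slice rotated 10° about Z — lengths, areas and connectivity unchanged). So its area = 63.29 mm². Layer 64 (z = 9.6): the r=7 sphere contributes a regular 24-gon of circumradius √(7²−2.6²) = 6.499 (area = (24/2)·6.499²·sin(360°/24) = 131.19 mm²); the cylinder at (8, 4.5) does not reach this height (z outside [2, 7]); Taking the first minus the rest: none of the subtracted shapes is present at this height, so the r=7 sphere is unchanged — area = 131.19 mm²; (rotated 10° about Z; rotation is an isometry so areas/perimeters/island counts are preserved). So its area = 131.19 mm². Layer 64 is larger (131.19 vs 63.29 mm²).

layer 64 (z = 9.6 mm)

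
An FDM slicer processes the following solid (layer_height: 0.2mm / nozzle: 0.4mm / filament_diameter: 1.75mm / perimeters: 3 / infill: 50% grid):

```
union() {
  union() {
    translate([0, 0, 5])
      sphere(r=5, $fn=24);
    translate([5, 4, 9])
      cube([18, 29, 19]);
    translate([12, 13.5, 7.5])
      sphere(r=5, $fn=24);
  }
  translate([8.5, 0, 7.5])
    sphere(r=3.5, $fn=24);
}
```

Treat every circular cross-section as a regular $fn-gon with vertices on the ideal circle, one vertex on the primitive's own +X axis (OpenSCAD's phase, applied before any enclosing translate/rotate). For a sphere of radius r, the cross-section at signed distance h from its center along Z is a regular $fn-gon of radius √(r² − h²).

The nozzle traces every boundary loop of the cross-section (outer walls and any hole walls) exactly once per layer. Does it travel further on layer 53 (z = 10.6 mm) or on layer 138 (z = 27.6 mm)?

Layer 53 (z = 10.6): the sphere is not intersected at this z (|z−center|=5.600 > r=5); the cube at (5, 4) is present — its section is the full 18×29 rectangle (perimeter 94.00 mm); the r=5 sphere at (12, 13.5) slices to a regular 24-gon of circumradius 3.923 (√(r²−h²) with h=3.1 from center) (perimeter = 2·24·3.923·sin(180°/24) = 24.58 mm); Merging all regions: the r=5 sphere at (12, 13.5) lies entirely inside the 18×29 cube at (5, 4), so the union is just the 18×29 cube at (5, 4) — boundary = 94.00 mm; the sphere at (8.5, 0): section is a regular 24-gon, circumradius = √(r²−h²) = √(3.5²−3.1²) = 1.625 (perimeter = 2·24·1.625·sin(180°/24) = 10.18 mm); Taking the union: the 2 present regions are separate (no shared area or edge), so areas and boundary lengths simply add and each stays a separate island — boundary = 104.18 mm. So its perimeter = 104.18 mm. Layer 138 (z = 27.6): the sphere is not intersected at this z (|z−center|=22.600 > r=5); the cube at (5, 4) (footprint 18×29) is included at this height (perimeter 94.00 mm); the sphere at (12, 13.5) is not intersected at this z (|z−center|=20.100 > r=5); Combining (union): only the 18×29 cube at (5, 4) is present, so the union is just that shape — boundary = 94.00 mm; the sphere at (8.5, 0) is not intersected at this z (|z−center|=20.100 > r=3.5); Taking the union: only that combined region is present, so the union is just that shape — boundary = 94.00 mm. So its perimeter = 94.00 mm. Layer 53 is larger (104.18 vs 94.00 mm).

layer 53 (z = 10.6 mm)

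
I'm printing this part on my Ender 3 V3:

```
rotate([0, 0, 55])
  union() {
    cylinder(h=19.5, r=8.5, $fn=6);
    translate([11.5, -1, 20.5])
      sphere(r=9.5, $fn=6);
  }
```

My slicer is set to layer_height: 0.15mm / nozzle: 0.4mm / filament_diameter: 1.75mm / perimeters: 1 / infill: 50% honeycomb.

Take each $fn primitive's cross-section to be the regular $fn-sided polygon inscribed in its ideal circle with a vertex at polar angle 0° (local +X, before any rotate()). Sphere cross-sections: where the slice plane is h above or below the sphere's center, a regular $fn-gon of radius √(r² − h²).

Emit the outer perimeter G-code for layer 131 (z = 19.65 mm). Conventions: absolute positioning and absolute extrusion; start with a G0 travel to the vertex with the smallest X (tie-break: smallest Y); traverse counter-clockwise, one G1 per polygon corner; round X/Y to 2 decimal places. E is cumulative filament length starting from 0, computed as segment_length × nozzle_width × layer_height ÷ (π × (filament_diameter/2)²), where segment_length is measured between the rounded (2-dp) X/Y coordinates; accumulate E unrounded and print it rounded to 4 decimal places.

At z = 19.65 mm: the cylinder is absent (z outside [0, 19.5]); the r=9.5 sphere at (11.5, -1) contributes a regular 6-gon of circumradius √(9.5²−0.85²) = 9.462; Taking the union: only the r=9.5 sphere at (11.5, -1) is present, so the union is just that shape — 1 connected region; (whole slice rotated 55° about Z — lengths, areas and connectivity unchanged). The outline is a single polygon with 6 vertices. Extrusion per mm of travel: 0.4 × 0.15 / (π × 0.875²) = 0.024945. Accumulating E over each segment gives final E = 1.4159.

G0 X-2.01 Y9.67 Z19.65
G1 X1.99 Y1.10 E0.2359
G1 X11.41 Y0.27 E0.4718
G1 X16.84 Y8.02 E0.7079
G1 X12.84 Y16.60 E0.9440
G1 X3.42 Y17.42 E1.1799
G1 X-2.01 Y9.67 E1.4159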